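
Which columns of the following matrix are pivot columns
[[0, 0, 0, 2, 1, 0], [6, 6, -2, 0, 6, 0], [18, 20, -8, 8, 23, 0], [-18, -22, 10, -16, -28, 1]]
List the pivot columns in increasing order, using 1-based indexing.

1, 2, 4, 6

ρ1 <=> ρ2
ρ1 -> 1/6·ρ1
ρ3 -> ρ3 − 18·ρ1
ρ4 -> ρ4 + 18·ρ1
ρ2 <=> ρ3
ρ2 -> 1/2·ρ2
ρ4 -> ρ4 + 4·ρ2
ρ3 -> 1/2·ρ3
ρ2 -> ρ2 − 4·ρ3
ρ1 -> ρ1 − ρ2
Pivot columns are the columns containing a leading 1.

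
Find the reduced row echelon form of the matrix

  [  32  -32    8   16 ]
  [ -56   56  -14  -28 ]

ρ1 → 1/32·ρ1
  [   1  -1  1/4  1/2 ]
  [ -56  56  -14  -28 ]
ρ2 → ρ2 + 56·ρ1
  [ 1  -1  1/4  1/2 ]
  [ 0   0    0    0 ]

[[1, -1, 1/4, 1/2], [0, 0, 0, 0]]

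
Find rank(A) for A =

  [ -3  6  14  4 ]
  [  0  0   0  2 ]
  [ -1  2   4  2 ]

rank = 3

ρ1 := -1/3·ρ1
ρ3 := ρ3 + ρ1
ρ2 <=> ρ3
ρ2 := -3/2·ρ2
ρ3 := 1/2·ρ3
ρ2 := ρ2 + ρ3
ρ1 := ρ1 + 4/3·ρ3
ρ1 := ρ1 + 14/3·ρ2
The reduced form has 3 nonzero rows.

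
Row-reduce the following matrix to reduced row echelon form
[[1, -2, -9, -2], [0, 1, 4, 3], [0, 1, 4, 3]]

[[1, 0, -1, 4], [0, 1, 4, 3], [0, 0, 0, 0]]

R3 -> R3 − R2
  [ 1  -2  -9  -2 ]
  [ 0   1   4   3 ]
  [ 0   0   0   0 ]
R1 -> R1 + 2·R2
  [ 1  0  -1  4 ]
  [ 0  1   4  3 ]
  [ 0  0   0  0 ]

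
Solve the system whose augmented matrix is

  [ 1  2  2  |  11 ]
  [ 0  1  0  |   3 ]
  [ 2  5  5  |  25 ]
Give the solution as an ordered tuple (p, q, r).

(5, 3, 0)

R3 ← R3 − 2·R1
R3 ← R3 − R2
R1 ← R1 − 2·R3
R1 ← R1 − 2·R2
Reading off the last column: p = 5, q = 3, r = 0.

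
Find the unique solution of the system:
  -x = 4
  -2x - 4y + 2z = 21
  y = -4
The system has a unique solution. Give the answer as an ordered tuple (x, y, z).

(-4, -4, -3/2)

Form the augmented matrix and row-reduce:
  [ -1   0  0  |   4 ]
  [ -2  -4  2  |  21 ]
  [  0   1  0  |  -4 ]
r1 ← -1·r1
  [  1   0  0  |  -4 ]
  [ -2  -4  2  |  21 ]
  [  0   1  0  |  -4 ]
r2 ← r2 + 2·r1
  [ 1   0  0  |  -4 ]
  [ 0  -4  2  |  13 ]
  [ 0   1  0  |  -4 ]
r2 ← -1/4·r2
  [ 1  0     0  |     -4 ]
  [ 0  1  -1/2  |  -13/4 ]
  [ 0  1     0  |     -4 ]
r3 ← r3 − r2
  [ 1  0     0  |     -4 ]
  [ 0  1  -1/2  |  -13/4 ]
  [ 0  0   1/2  |   -3/4 ]
r3 ← 2·r3
  [ 1  0     0  |     -4 ]
  [ 0  1  -1/2  |  -13/4 ]
  [ 0  0     1  |   -3/2 ]
r2 ← r2 + 1/2·r3
  [ 1  0  0  |    -4 ]
  [ 0  1  0  |    -4 ]
  [ 0  0  1  |  -3/2 ]
Reading off the last column: x = -4, y = -4, z = -3/2.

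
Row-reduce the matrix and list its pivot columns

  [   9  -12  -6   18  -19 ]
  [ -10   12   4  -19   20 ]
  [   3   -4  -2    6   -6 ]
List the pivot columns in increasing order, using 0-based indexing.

Multiply R1 by 1/9.
  [   1  -4/3  -2/3    2  -19/9 ]
  [ -10    12     4  -19     20 ]
  [   3    -4    -2    6     -6 ]
Add 10 times R1 to R2.
  [ 1  -4/3  -2/3  2  -19/9 ]
  [ 0  -4/3  -8/3  1  -10/9 ]
  [ 3    -4    -2  6     -6 ]
Subtract 3 times R1 from R3.
  [ 1  -4/3  -2/3  2  -19/9 ]
  [ 0  -4/3  -8/3  1  -10/9 ]
  [ 0     0     0  0    1/3 ]
Multiply R2 by -3/4.
  [ 1  -4/3  -2/3     2  -19/9 ]
  [ 0     1     2  -3/4    5/6 ]
  [ 0     0     0     0    1/3 ]
Multiply R3 by 3.
  [ 1  -4/3  -2/3     2  -19/9 ]
  [ 0     1     2  -3/4    5/6 ]
  [ 0     0     0     0      1 ]
Subtract 5/6 times R3 from R2.
  [ 1  -4/3  -2/3     2  -19/9 ]
  [ 0     1     2  -3/4      0 ]
  [ 0     0     0     0      1 ]
Add 19/9 times R3 to R1.
  [ 1  -4/3  -2/3     2  0 ]
  [ 0     1     2  -3/4  0 ]
  [ 0     0     0     0  1 ]
Add 4/3 times R2 to R1.
  [ 1  0  2     1  0 ]
  [ 0  1  2  -3/4  0 ]
  [ 0  0  0     0  1 ]
Pivot columns are the columns containing a leading 1.

0, 1, 4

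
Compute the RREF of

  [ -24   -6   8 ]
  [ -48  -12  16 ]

[[1, 1/4, -1/3], [0, 0, 0]]

Multiply R1 by -1/24.
  [   1  1/4  -1/3 ]
  [ -48  -12    16 ]
Add 48 times R1 to R2.
  [ 1  1/4  -1/3 ]
  [ 0    0     0 ]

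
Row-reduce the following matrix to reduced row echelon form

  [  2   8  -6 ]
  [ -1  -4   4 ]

r1 ← 1/2·r1
  [  1   4  -3 ]
  [ -1  -4   4 ]
r2 ← r2 + r1
  [ 1  4  -3 ]
  [ 0  0   1 ]
r1 ← r1 + 3·r2
  [ 1  4  0 ]
  [ 0  0  1 ]

[[1, 4, 0], [0, 0, 1]]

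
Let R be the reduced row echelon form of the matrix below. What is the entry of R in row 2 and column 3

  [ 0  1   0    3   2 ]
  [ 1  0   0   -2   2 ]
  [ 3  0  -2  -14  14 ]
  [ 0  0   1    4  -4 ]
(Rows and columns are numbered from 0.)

4

r1 <-> r2
r3 := r3 − 3·r1
r3 := -1/2·r3
r4 := r4 − r3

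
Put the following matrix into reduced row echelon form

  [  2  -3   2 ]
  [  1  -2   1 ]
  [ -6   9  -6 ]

[[1, 0, 1], [0, 1, 0], [0, 0, 0]]

R1 -> 1/2·R1
  [  1  -3/2   1 ]
  [  1    -2   1 ]
  [ -6     9  -6 ]
R2 -> R2 − R1
  [  1  -3/2   1 ]
  [  0  -1/2   0 ]
  [ -6     9  -6 ]
R3 -> R3 + 6·R1
  [ 1  -3/2  1 ]
  [ 0  -1/2  0 ]
  [ 0     0  0 ]
R2 -> -2·R2
  [ 1  -3/2  1 ]
  [ 0     1  0 ]
  [ 0     0  0 ]
R1 -> R1 + 3/2·R2
  [ 1  0  1 ]
  [ 0  1  0 ]
  [ 0  0  0 ]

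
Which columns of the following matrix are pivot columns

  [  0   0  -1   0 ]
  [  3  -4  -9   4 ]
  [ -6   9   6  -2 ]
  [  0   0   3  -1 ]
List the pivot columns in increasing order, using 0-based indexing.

0, 1, 2, 3

r1 <-> r2
  [  3  -4  -9   4 ]
  [  0   0  -1   0 ]
  [ -6   9   6  -2 ]
  [  0   0   3  -1 ]
r1 → 1/3·r1
  [  1  -4/3  -3  4/3 ]
  [  0     0  -1    0 ]
  [ -6     9   6   -2 ]
  [  0     0   3   -1 ]
r3 → r3 + 6·r1
  [ 1  -4/3   -3  4/3 ]
  [ 0     0   -1    0 ]
  [ 0     1  -12    6 ]
  [ 0     0    3   -1 ]
r2 <-> r3
  [ 1  -4/3   -3  4/3 ]
  [ 0     1  -12    6 ]
  [ 0     0   -1    0 ]
  [ 0     0    3   -1 ]
r3 → -1·r3
  [ 1  -4/3   -3  4/3 ]
  [ 0     1  -12    6 ]
  [ 0     0    1    0 ]
  [ 0     0    3   -1 ]
r4 → r4 − 3·r3
  [ 1  -4/3   -3  4/3 ]
  [ 0     1  -12    6 ]
  [ 0     0    1    0 ]
  [ 0     0    0   -1 ]
r4 → -1·r4
  [ 1  -4/3   -3  4/3 ]
  [ 0     1  -12    6 ]
  [ 0     0    1    0 ]
  [ 0     0    0    1 ]
r2 → r2 − 6·r4
  [ 1  -4/3   -3  4/3 ]
  [ 0     1  -12    0 ]
  [ 0     0    1    0 ]
  [ 0     0    0    1 ]
r1 → r1 − 4/3·r4
  [ 1  -4/3   -3  0 ]
  [ 0     1  -12  0 ]
  [ 0     0    1  0 ]
  [ 0     0    0  1 ]
r2 → r2 + 12·r3
  [ 1  -4/3  -3  0 ]
  [ 0     1   0  0 ]
  [ 0     0   1  0 ]
  [ 0     0   0  1 ]
r1 → r1 + 3·r3
  [ 1  -4/3  0  0 ]
  [ 0     1  0  0 ]
  [ 0     0  1  0 ]
  [ 0     0  0  1 ]
r1 → r1 + 4/3·r2
  [ 1  0  0  0 ]
  [ 0  1  0  0 ]
  [ 0  0  1  0 ]
  [ 0  0  0  1 ]
Pivot columns are the columns containing a leading 1.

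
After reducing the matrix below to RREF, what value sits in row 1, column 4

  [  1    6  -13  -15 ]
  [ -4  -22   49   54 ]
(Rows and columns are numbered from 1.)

3

Add 4 times R1 to R2.
  [ 1  6  -13  -15 ]
  [ 0  2   -3   -6 ]
Multiply R2 by 1/2.
  [ 1  6   -13  -15 ]
  [ 0  1  -3/2   -3 ]
Subtract 6 times R2 from R1.
  [ 1  0    -4   3 ]
  [ 0  1  -3/2  -3 ]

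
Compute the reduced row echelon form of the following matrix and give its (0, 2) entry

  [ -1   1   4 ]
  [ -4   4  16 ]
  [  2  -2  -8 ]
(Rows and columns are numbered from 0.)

-4

Multiply R1 by -1.
  [  1  -1  -4 ]
  [ -4   4  16 ]
  [  2  -2  -8 ]
Add 4 times R1 to R2.
  [ 1  -1  -4 ]
  [ 0   0   0 ]
  [ 2  -2  -8 ]
Subtract 2 times R1 from R3.
  [ 1  -1  -4 ]
  [ 0   0   0 ]
  [ 0   0   0 ]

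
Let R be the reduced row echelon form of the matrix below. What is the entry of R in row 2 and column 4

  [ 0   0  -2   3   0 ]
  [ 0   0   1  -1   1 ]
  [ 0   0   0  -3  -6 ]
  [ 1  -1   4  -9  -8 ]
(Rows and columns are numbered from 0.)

r1 <=> r4
r4 → r4 + 2·r2
r3 → -1/3·r3
r4 → r4 − r3
r2 → r2 + r3
r1 → r1 + 9·r3
r1 → r1 − 4·r2

2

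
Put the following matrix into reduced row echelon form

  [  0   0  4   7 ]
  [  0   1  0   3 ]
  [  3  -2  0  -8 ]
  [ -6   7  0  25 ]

ρ1 <=> ρ3
  [  3  -2  0  -8 ]
  [  0   1  0   3 ]
  [  0   0  4   7 ]
  [ -6   7  0  25 ]
ρ1 → 1/3·ρ1
  [  1  -2/3  0  -8/3 ]
  [  0     1  0     3 ]
  [  0     0  4     7 ]
  [ -6     7  0    25 ]
ρ4 → ρ4 + 6·ρ1
  [ 1  -2/3  0  -8/3 ]
  [ 0     1  0     3 ]
  [ 0     0  4     7 ]
  [ 0     3  0     9 ]
ρ4 → ρ4 − 3·ρ2
  [ 1  -2/3  0  -8/3 ]
  [ 0     1  0     3 ]
  [ 0     0  4     7 ]
  [ 0     0  0     0 ]
ρ3 → 1/4·ρ3
  [ 1  -2/3  0  -8/3 ]
  [ 0     1  0     3 ]
  [ 0     0  1   7/4 ]
  [ 0     0  0     0 ]
ρ1 → ρ1 + 2/3·ρ2
  [ 1  0  0  -2/3 ]
  [ 0  1  0     3 ]
  [ 0  0  1   7/4 ]
  [ 0  0  0     0 ]

[[1, 0, 0, -2/3], [0, 1, 0, 3], [0, 0, 1, 7/4], [0, 0, 0, 0]]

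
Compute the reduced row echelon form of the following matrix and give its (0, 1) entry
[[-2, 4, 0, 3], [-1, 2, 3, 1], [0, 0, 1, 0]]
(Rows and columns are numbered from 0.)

R1 → -1/2·R1
  [  1  -2  0  -3/2 ]
  [ -1   2  3     1 ]
  [  0   0  1     0 ]
R2 → R2 + R1
  [ 1  -2  0  -3/2 ]
  [ 0   0  3  -1/2 ]
  [ 0   0  1     0 ]
R2 → 1/3·R2
  [ 1  -2  0  -3/2 ]
  [ 0   0  1  -1/6 ]
  [ 0   0  1     0 ]
R3 → R3 − R2
  [ 1  -2  0  -3/2 ]
  [ 0   0  1  -1/6 ]
  [ 0   0  0   1/6 ]
R3 → 6·R3
  [ 1  -2  0  -3/2 ]
  [ 0   0  1  -1/6 ]
  [ 0   0  0     1 ]
R2 → R2 + 1/6·R3
  [ 1  -2  0  -3/2 ]
  [ 0   0  1     0 ]
  [ 0   0  0     1 ]
R1 → R1 + 3/2·R3
  [ 1  -2  0  0 ]
  [ 0   0  1  0 ]
  [ 0   0  0  1 ]

-2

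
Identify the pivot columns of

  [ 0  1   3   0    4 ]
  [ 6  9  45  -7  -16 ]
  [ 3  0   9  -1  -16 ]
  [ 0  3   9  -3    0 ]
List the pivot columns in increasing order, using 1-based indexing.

1, 2, 4

R1 <-> R2
  [ 6  9  45  -7  -16 ]
  [ 0  1   3   0    4 ]
  [ 3  0   9  -1  -16 ]
  [ 0  3   9  -3    0 ]
R1 ← 1/6·R1
  [ 1  3/2  15/2  -7/6  -8/3 ]
  [ 0    1     3     0     4 ]
  [ 3    0     9    -1   -16 ]
  [ 0    3     9    -3     0 ]
R3 ← R3 − 3·R1
  [ 1   3/2   15/2  -7/6  -8/3 ]
  [ 0     1      3     0     4 ]
  [ 0  -9/2  -27/2   5/2    -8 ]
  [ 0     3      9    -3     0 ]
R3 ← R3 + 9/2·R2
  [ 1  3/2  15/2  -7/6  -8/3 ]
  [ 0    1     3     0     4 ]
  [ 0    0     0   5/2    10 ]
  [ 0    3     9    -3     0 ]
R4 ← R4 − 3·R2
  [ 1  3/2  15/2  -7/6  -8/3 ]
  [ 0    1     3     0     4 ]
  [ 0    0     0   5/2    10 ]
  [ 0    0     0    -3   -12 ]
R3 ← 2/5·R3
  [ 1  3/2  15/2  -7/6  -8/3 ]
  [ 0    1     3     0     4 ]
  [ 0    0     0     1     4 ]
  [ 0    0     0    -3   -12 ]
R4 ← R4 + 3·R3
  [ 1  3/2  15/2  -7/6  -8/3 ]
  [ 0    1     3     0     4 ]
  [ 0    0     0     1     4 ]
  [ 0    0     0     0     0 ]
R1 ← R1 + 7/6·R3
  [ 1  3/2  15/2  0  2 ]
  [ 0    1     3  0  4 ]
  [ 0    0     0  1  4 ]
  [ 0    0     0  0  0 ]
R1 ← R1 − 3/2·R2
  [ 1  0  3  0  -4 ]
  [ 0  1  3  0   4 ]
  [ 0  0  0  1   4 ]
  [ 0  0  0  0   0 ]
Pivot columns are the columns containing a leading 1.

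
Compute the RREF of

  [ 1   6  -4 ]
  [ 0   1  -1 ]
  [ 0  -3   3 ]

[[1, 0, 2], [0, 1, -1], [0, 0, 0]]

R3 ← R3 + 3·R2
  [ 1  6  -4 ]
  [ 0  1  -1 ]
  [ 0  0   0 ]
R1 ← R1 − 6·R2
  [ 1  0   2 ]
  [ 0  1  -1 ]
  [ 0  0   0 ]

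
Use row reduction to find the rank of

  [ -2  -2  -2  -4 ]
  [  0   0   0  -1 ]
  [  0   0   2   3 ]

ρ1 → -1/2·ρ1
  [ 1  1  1   2 ]
  [ 0  0  0  -1 ]
  [ 0  0  2   3 ]
ρ2 ↔ ρ3
  [ 1  1  1   2 ]
  [ 0  0  2   3 ]
  [ 0  0  0  -1 ]
ρ2 → 1/2·ρ2
  [ 1  1  1    2 ]
  [ 0  0  1  3/2 ]
  [ 0  0  0   -1 ]
ρ3 → -1·ρ3
  [ 1  1  1    2 ]
  [ 0  0  1  3/2 ]
  [ 0  0  0    1 ]
ρ2 → ρ2 − 3/2·ρ3
  [ 1  1  1  2 ]
  [ 0  0  1  0 ]
  [ 0  0  0  1 ]
ρ1 → ρ1 − 2·ρ3
  [ 1  1  1  0 ]
  [ 0  0  1  0 ]
  [ 0  0  0  1 ]
ρ1 → ρ1 − ρ2
  [ 1  1  0  0 ]
  [ 0  0  1  0 ]
  [ 0  0  0  1 ]
The reduced form has 3 nonzero rows.

rank = 3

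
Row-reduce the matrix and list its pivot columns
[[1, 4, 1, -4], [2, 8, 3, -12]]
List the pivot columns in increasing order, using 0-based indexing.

Subtract 2 times R1 from R2.
  [ 1  4  1  -4 ]
  [ 0  0  1  -4 ]
Subtract R2 from R1.
  [ 1  4  0   0 ]
  [ 0  0  1  -4 ]
Pivot columns are the columns containing a leading 1.

0, 2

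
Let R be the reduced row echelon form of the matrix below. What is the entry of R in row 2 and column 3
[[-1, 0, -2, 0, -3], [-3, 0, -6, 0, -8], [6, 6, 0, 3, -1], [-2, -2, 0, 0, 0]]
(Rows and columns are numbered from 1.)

-2

R1 -> -1·R1
  [  1   0   2  0   3 ]
  [ -3   0  -6  0  -8 ]
  [  6   6   0  3  -1 ]
  [ -2  -2   0  0   0 ]
R2 -> R2 + 3·R1
  [  1   0  2  0   3 ]
  [  0   0  0  0   1 ]
  [  6   6  0  3  -1 ]
  [ -2  -2  0  0   0 ]
R3 -> R3 − 6·R1
  [  1   0    2  0    3 ]
  [  0   0    0  0    1 ]
  [  0   6  -12  3  -19 ]
  [ -2  -2    0  0    0 ]
R4 -> R4 + 2·R1
  [ 1   0    2  0    3 ]
  [ 0   0    0  0    1 ]
  [ 0   6  -12  3  -19 ]
  [ 0  -2    4  0    6 ]
R2 <=> R3
  [ 1   0    2  0    3 ]
  [ 0   6  -12  3  -19 ]
  [ 0   0    0  0    1 ]
  [ 0  -2    4  0    6 ]
R2 -> 1/6·R2
  [ 1   0   2    0      3 ]
  [ 0   1  -2  1/2  -19/6 ]
  [ 0   0   0    0      1 ]
  [ 0  -2   4    0      6 ]
R4 -> R4 + 2·R2
  [ 1  0   2    0      3 ]
  [ 0  1  -2  1/2  -19/6 ]
  [ 0  0   0    0      1 ]
  [ 0  0   0    1   -1/3 ]
R3 <=> R4
  [ 1  0   2    0      3 ]
  [ 0  1  -2  1/2  -19/6 ]
  [ 0  0   0    1   -1/3 ]
  [ 0  0   0    0      1 ]
R3 -> R3 + 1/3·R4
  [ 1  0   2    0      3 ]
  [ 0  1  -2  1/2  -19/6 ]
  [ 0  0   0    1      0 ]
  [ 0  0   0    0      1 ]
R2 -> R2 + 19/6·R4
  [ 1  0   2    0  3 ]
  [ 0  1  -2  1/2  0 ]
  [ 0  0   0    1  0 ]
  [ 0  0   0    0  1 ]
R1 -> R1 − 3·R4
  [ 1  0   2    0  0 ]
  [ 0  1  -2  1/2  0 ]
  [ 0  0   0    1  0 ]
  [ 0  0   0    0  1 ]
R2 -> R2 − 1/2·R3
  [ 1  0   2  0  0 ]
  [ 0  1  -2  0  0 ]
  [ 0  0   0  1  0 ]
  [ 0  0   0  0  1 ]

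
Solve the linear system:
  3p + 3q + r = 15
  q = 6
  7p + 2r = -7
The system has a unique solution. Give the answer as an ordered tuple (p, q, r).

(-1, 6, 0)

Form the augmented matrix and row-reduce:
  [ 3  3  1  |  15 ]
  [ 0  1  0  |   6 ]
  [ 7  0  2  |  -7 ]
Multiply r1 by 1/3.
Subtract 7 times r1 from r3.
Add 7 times r2 to r3.
Multiply r3 by -3.
Subtract 1/3 times r3 from r1.
Subtract r2 from r1.
Reading off the last column: p = -1, q = 6, r = 0.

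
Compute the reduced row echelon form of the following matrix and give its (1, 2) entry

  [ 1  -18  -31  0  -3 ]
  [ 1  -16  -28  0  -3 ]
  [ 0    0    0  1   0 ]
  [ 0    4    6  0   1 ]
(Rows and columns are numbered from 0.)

3/2

ρ2 ← ρ2 − ρ1
ρ2 ← 1/2·ρ2
ρ4 ← ρ4 − 4·ρ2
ρ1 ← ρ1 + 3·ρ4
ρ1 ← ρ1 + 18·ρ2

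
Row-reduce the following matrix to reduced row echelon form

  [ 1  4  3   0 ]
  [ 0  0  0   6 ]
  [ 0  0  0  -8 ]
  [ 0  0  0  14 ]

[[1, 4, 3, 0], [0, 0, 0, 1], [0, 0, 0, 0], [0, 0, 0, 0]]

Multiply ρ2 by 1/6.
  [ 1  4  3   0 ]
  [ 0  0  0   1 ]
  [ 0  0  0  -8 ]
  [ 0  0  0  14 ]
Add 8 times ρ2 to ρ3.
  [ 1  4  3   0 ]
  [ 0  0  0   1 ]
  [ 0  0  0   0 ]
  [ 0  0  0  14 ]
Subtract 14 times ρ2 from ρ4.
  [ 1  4  3  0 ]
  [ 0  0  0  1 ]
  [ 0  0  0  0 ]
  [ 0  0  0  0 ]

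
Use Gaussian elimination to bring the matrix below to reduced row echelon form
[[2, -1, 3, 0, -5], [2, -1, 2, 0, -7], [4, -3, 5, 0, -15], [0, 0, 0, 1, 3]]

[[1, 0, 0, 0, -4], [0, 1, 0, 0, 3], [0, 0, 1, 0, 2], [0, 0, 0, 1, 3]]

R1 -> 1/2·R1
  [ 1  -1/2  3/2  0  -5/2 ]
  [ 2    -1    2  0    -7 ]
  [ 4    -3    5  0   -15 ]
  [ 0     0    0  1     3 ]
R2 -> R2 − 2·R1
  [ 1  -1/2  3/2  0  -5/2 ]
  [ 0     0   -1  0    -2 ]
  [ 4    -3    5  0   -15 ]
  [ 0     0    0  1     3 ]
R3 -> R3 − 4·R1
  [ 1  -1/2  3/2  0  -5/2 ]
  [ 0     0   -1  0    -2 ]
  [ 0    -1   -1  0    -5 ]
  [ 0     0    0  1     3 ]
R2 ↔ R3
  [ 1  -1/2  3/2  0  -5/2 ]
  [ 0    -1   -1  0    -5 ]
  [ 0     0   -1  0    -2 ]
  [ 0     0    0  1     3 ]
R2 -> -1·R2
  [ 1  -1/2  3/2  0  -5/2 ]
  [ 0     1    1  0     5 ]
  [ 0     0   -1  0    -2 ]
  [ 0     0    0  1     3 ]
R3 -> -1·R3
  [ 1  -1/2  3/2  0  -5/2 ]
  [ 0     1    1  0     5 ]
  [ 0     0    1  0     2 ]
  [ 0     0    0  1     3 ]
R2 -> R2 − R3
  [ 1  -1/2  3/2  0  -5/2 ]
  [ 0     1    0  0     3 ]
  [ 0     0    1  0     2 ]
  [ 0     0    0  1     3 ]
R1 -> R1 − 3/2·R3
  [ 1  -1/2  0  0  -11/2 ]
  [ 0     1  0  0      3 ]
  [ 0     0  1  0      2 ]
  [ 0     0  0  1      3 ]
R1 -> R1 + 1/2·R2
  [ 1  0  0  0  -4 ]
  [ 0  1  0  0   3 ]
  [ 0  0  1  0   2 ]
  [ 0  0  0  1   3 ]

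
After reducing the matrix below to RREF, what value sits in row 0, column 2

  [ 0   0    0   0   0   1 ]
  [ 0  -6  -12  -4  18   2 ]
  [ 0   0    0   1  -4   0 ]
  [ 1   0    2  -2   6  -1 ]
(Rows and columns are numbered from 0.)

R1 ↔ R4
R2 := -1/6·R2
R2 := R2 + 1/3·R4
R1 := R1 + R4
R2 := R2 − 2/3·R3
R1 := R1 + 2·R3

2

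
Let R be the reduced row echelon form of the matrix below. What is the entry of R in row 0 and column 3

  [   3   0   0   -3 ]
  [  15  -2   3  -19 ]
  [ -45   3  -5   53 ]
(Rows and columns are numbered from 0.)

-1

Multiply R1 by 1/3.
  [   1   0   0   -1 ]
  [  15  -2   3  -19 ]
  [ -45   3  -5   53 ]
Subtract 15 times R1 from R2.
  [   1   0   0  -1 ]
  [   0  -2   3  -4 ]
  [ -45   3  -5  53 ]
Add 45 times R1 to R3.
  [ 1   0   0  -1 ]
  [ 0  -2   3  -4 ]
  [ 0   3  -5   8 ]
Multiply R2 by -1/2.
  [ 1  0     0  -1 ]
  [ 0  1  -3/2   2 ]
  [ 0  3    -5   8 ]
Subtract 3 times R2 from R3.
  [ 1  0     0  -1 ]
  [ 0  1  -3/2   2 ]
  [ 0  0  -1/2   2 ]
Multiply R3 by -2.
  [ 1  0     0  -1 ]
  [ 0  1  -3/2   2 ]
  [ 0  0     1  -4 ]
Add 3/2 times R3 to R2.
  [ 1  0  0  -1 ]
  [ 0  1  0  -4 ]
  [ 0  0  1  -4 ]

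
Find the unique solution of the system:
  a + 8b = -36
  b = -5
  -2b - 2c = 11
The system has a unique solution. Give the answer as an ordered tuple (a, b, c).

(4, -5, -1/2)

Form the augmented matrix and row-reduce:
  [ 1   8   0  |  -36 ]
  [ 0   1   0  |   -5 ]
  [ 0  -2  -2  |   11 ]
R3 → R3 + 2·R2
  [ 1  8   0  |  -36 ]
  [ 0  1   0  |   -5 ]
  [ 0  0  -2  |    1 ]
R3 → -1/2·R3
  [ 1  8  0  |   -36 ]
  [ 0  1  0  |    -5 ]
  [ 0  0  1  |  -1/2 ]
R1 → R1 − 8·R2
  [ 1  0  0  |     4 ]
  [ 0  1  0  |    -5 ]
  [ 0  0  1  |  -1/2 ]
Reading off the last column: a = 4, b = -5, c = -1/2.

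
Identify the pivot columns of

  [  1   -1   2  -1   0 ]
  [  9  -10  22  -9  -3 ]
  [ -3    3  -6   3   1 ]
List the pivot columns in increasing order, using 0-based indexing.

ρ2 ← ρ2 − 9·ρ1
ρ3 ← ρ3 + 3·ρ1
ρ2 ← -1·ρ2
ρ2 ← ρ2 − 3·ρ3
ρ1 ← ρ1 + ρ2
Pivot columns are the columns containing a leading 1.

0, 1, 4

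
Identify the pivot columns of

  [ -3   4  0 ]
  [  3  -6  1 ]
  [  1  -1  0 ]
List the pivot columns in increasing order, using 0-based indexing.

R1 := -1/3·R1
  [ 1  -4/3  0 ]
  [ 3    -6  1 ]
  [ 1    -1  0 ]
R2 := R2 − 3·R1
  [ 1  -4/3  0 ]
  [ 0    -2  1 ]
  [ 1    -1  0 ]
R3 := R3 − R1
  [ 1  -4/3  0 ]
  [ 0    -2  1 ]
  [ 0   1/3  0 ]
R2 := -1/2·R2
  [ 1  -4/3     0 ]
  [ 0     1  -1/2 ]
  [ 0   1/3     0 ]
R3 := R3 − 1/3·R2
  [ 1  -4/3     0 ]
  [ 0     1  -1/2 ]
  [ 0     0   1/6 ]
R3 := 6·R3
  [ 1  -4/3     0 ]
  [ 0     1  -1/2 ]
  [ 0     0     1 ]
R2 := R2 + 1/2·R3
  [ 1  -4/3  0 ]
  [ 0     1  0 ]
  [ 0     0  1 ]
R1 := R1 + 4/3·R2
  [ 1  0  0 ]
  [ 0  1  0 ]
  [ 0  0  1 ]
Pivot columns are the columns containing a leading 1.

0, 1, 2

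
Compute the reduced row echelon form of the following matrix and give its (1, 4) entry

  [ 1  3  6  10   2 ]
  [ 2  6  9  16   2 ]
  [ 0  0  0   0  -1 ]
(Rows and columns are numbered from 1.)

Subtract 2 times R1 from R2.
  [ 1  3   6  10   2 ]
  [ 0  0  -3  -4  -2 ]
  [ 0  0   0   0  -1 ]
Multiply R2 by -1/3.
  [ 1  3  6   10    2 ]
  [ 0  0  1  4/3  2/3 ]
  [ 0  0  0    0   -1 ]
Multiply R3 by -1.
  [ 1  3  6   10    2 ]
  [ 0  0  1  4/3  2/3 ]
  [ 0  0  0    0    1 ]
Subtract 2/3 times R3 from R2.
  [ 1  3  6   10  2 ]
  [ 0  0  1  4/3  0 ]
  [ 0  0  0    0  1 ]
Subtract 2 times R3 from R1.
  [ 1  3  6   10  0 ]
  [ 0  0  1  4/3  0 ]
  [ 0  0  0    0  1 ]
Subtract 6 times R2 from R1.
  [ 1  3  0    2  0 ]
  [ 0  0  1  4/3  0 ]
  [ 0  0  0    0  1 ]

2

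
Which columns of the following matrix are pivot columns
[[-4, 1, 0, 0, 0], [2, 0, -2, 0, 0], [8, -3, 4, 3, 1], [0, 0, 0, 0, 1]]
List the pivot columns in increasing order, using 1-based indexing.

ρ1 ← -1/4·ρ1
  [ 1  -1/4   0  0  0 ]
  [ 2     0  -2  0  0 ]
  [ 8    -3   4  3  1 ]
  [ 0     0   0  0  1 ]
ρ2 ← ρ2 − 2·ρ1
  [ 1  -1/4   0  0  0 ]
  [ 0   1/2  -2  0  0 ]
  [ 8    -3   4  3  1 ]
  [ 0     0   0  0  1 ]
ρ3 ← ρ3 − 8·ρ1
  [ 1  -1/4   0  0  0 ]
  [ 0   1/2  -2  0  0 ]
  [ 0    -1   4  3  1 ]
  [ 0     0   0  0  1 ]
ρ2 ← 2·ρ2
  [ 1  -1/4   0  0  0 ]
  [ 0     1  -4  0  0 ]
  [ 0    -1   4  3  1 ]
  [ 0     0   0  0  1 ]
ρ3 ← ρ3 + ρ2
  [ 1  -1/4   0  0  0 ]
  [ 0     1  -4  0  0 ]
  [ 0     0   0  3  1 ]
  [ 0     0   0  0  1 ]
ρ3 ← 1/3·ρ3
  [ 1  -1/4   0  0    0 ]
  [ 0     1  -4  0    0 ]
  [ 0     0   0  1  1/3 ]
  [ 0     0   0  0    1 ]
ρ3 ← ρ3 − 1/3·ρ4
  [ 1  -1/4   0  0  0 ]
  [ 0     1  -4  0  0 ]
  [ 0     0   0  1  0 ]
  [ 0     0   0  0  1 ]
ρ1 ← ρ1 + 1/4·ρ2
  [ 1  0  -1  0  0 ]
  [ 0  1  -4  0  0 ]
  [ 0  0   0  1  0 ]
  [ 0  0   0  0  1 ]
Pivot columns are the columns containing a leading 1.

1, 2, 4, 5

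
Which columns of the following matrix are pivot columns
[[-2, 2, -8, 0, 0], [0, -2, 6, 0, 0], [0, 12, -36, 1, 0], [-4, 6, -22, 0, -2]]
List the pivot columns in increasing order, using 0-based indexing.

R1 -> -1/2·R1
  [  1  -1    4  0   0 ]
  [  0  -2    6  0   0 ]
  [  0  12  -36  1   0 ]
  [ -4   6  -22  0  -2 ]
R4 -> R4 + 4·R1
  [ 1  -1    4  0   0 ]
  [ 0  -2    6  0   0 ]
  [ 0  12  -36  1   0 ]
  [ 0   2   -6  0  -2 ]
R2 -> -1/2·R2
  [ 1  -1    4  0   0 ]
  [ 0   1   -3  0   0 ]
  [ 0  12  -36  1   0 ]
  [ 0   2   -6  0  -2 ]
R3 -> R3 − 12·R2
  [ 1  -1   4  0   0 ]
  [ 0   1  -3  0   0 ]
  [ 0   0   0  1   0 ]
  [ 0   2  -6  0  -2 ]
R4 -> R4 − 2·R2
  [ 1  -1   4  0   0 ]
  [ 0   1  -3  0   0 ]
  [ 0   0   0  1   0 ]
  [ 0   0   0  0  -2 ]
R4 -> -1/2·R4
  [ 1  -1   4  0  0 ]
  [ 0   1  -3  0  0 ]
  [ 0   0   0  1  0 ]
  [ 0   0   0  0  1 ]
R1 -> R1 + R2
  [ 1  0   1  0  0 ]
  [ 0  1  -3  0  0 ]
  [ 0  0   0  1  0 ]
  [ 0  0   0  0  1 ]
Pivot columns are the columns containing a leading 1.

0, 1, 3, 4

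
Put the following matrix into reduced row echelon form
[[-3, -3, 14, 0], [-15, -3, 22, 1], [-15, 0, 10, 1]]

[[1, 0, -2/3, 0], [0, 1, -4, 0], [0, 0, 0, 1]]

ρ1 := -1/3·ρ1
  [   1   1  -14/3  0 ]
  [ -15  -3     22  1 ]
  [ -15   0     10  1 ]
ρ2 := ρ2 + 15·ρ1
  [   1   1  -14/3  0 ]
  [   0  12    -48  1 ]
  [ -15   0     10  1 ]
ρ3 := ρ3 + 15·ρ1
  [ 1   1  -14/3  0 ]
  [ 0  12    -48  1 ]
  [ 0  15    -60  1 ]
ρ2 := 1/12·ρ2
  [ 1   1  -14/3     0 ]
  [ 0   1     -4  1/12 ]
  [ 0  15    -60     1 ]
ρ3 := ρ3 − 15·ρ2
  [ 1  1  -14/3     0 ]
  [ 0  1     -4  1/12 ]
  [ 0  0      0  -1/4 ]
ρ3 := -4·ρ3
  [ 1  1  -14/3     0 ]
  [ 0  1     -4  1/12 ]
  [ 0  0      0     1 ]
ρ2 := ρ2 − 1/12·ρ3
  [ 1  1  -14/3  0 ]
  [ 0  1     -4  0 ]
  [ 0  0      0  1 ]
ρ1 := ρ1 − ρ2
  [ 1  0  -2/3  0 ]
  [ 0  1    -4  0 ]
  [ 0  0     0  1 ]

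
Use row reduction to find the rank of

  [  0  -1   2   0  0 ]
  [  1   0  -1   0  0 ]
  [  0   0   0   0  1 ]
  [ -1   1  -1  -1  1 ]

R1 <-> R2
  [  1   0  -1   0  0 ]
  [  0  -1   2   0  0 ]
  [  0   0   0   0  1 ]
  [ -1   1  -1  -1  1 ]
R4 := R4 + R1
  [ 1   0  -1   0  0 ]
  [ 0  -1   2   0  0 ]
  [ 0   0   0   0  1 ]
  [ 0   1  -2  -1  1 ]
R2 := -1·R2
  [ 1  0  -1   0  0 ]
  [ 0  1  -2   0  0 ]
  [ 0  0   0   0  1 ]
  [ 0  1  -2  -1  1 ]
R4 := R4 − R2
  [ 1  0  -1   0  0 ]
  [ 0  1  -2   0  0 ]
  [ 0  0   0   0  1 ]
  [ 0  0   0  -1  1 ]
R3 <-> R4
  [ 1  0  -1   0  0 ]
  [ 0  1  -2   0  0 ]
  [ 0  0   0  -1  1 ]
  [ 0  0   0   0  1 ]
R3 := -1·R3
  [ 1  0  -1  0   0 ]
  [ 0  1  -2  0   0 ]
  [ 0  0   0  1  -1 ]
  [ 0  0   0  0   1 ]
R3 := R3 + R4
  [ 1  0  -1  0  0 ]
  [ 0  1  -2  0  0 ]
  [ 0  0   0  1  0 ]
  [ 0  0   0  0  1 ]
The reduced form has 4 nonzero rows.

rank = 4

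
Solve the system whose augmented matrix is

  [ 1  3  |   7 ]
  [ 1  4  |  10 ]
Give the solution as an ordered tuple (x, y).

Subtract r1 from r2.
  [ 1  3  |  7 ]
  [ 0  1  |  3 ]
Subtract 3 times r2 from r1.
  [ 1  0  |  -2 ]
  [ 0  1  |   3 ]
Reading off the last column: x = -2, y = 3.

(-2, 3)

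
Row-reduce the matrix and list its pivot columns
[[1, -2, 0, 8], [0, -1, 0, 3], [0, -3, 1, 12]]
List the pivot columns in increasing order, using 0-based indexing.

Multiply r2 by -1.
  [ 1  -2  0   8 ]
  [ 0   1  0  -3 ]
  [ 0  -3  1  12 ]
Add 3 times r2 to r3.
  [ 1  -2  0   8 ]
  [ 0   1  0  -3 ]
  [ 0   0  1   3 ]
Add 2 times r2 to r1.
  [ 1  0  0   2 ]
  [ 0  1  0  -3 ]
  [ 0  0  1   3 ]
Pivot columns are the columns containing a leading 1.

0, 1, 2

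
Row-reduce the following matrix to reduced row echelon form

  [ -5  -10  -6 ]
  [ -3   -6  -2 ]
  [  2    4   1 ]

R1 := -1/5·R1
  [  1   2  6/5 ]
  [ -3  -6   -2 ]
  [  2   4    1 ]
R2 := R2 + 3·R1
  [ 1  2  6/5 ]
  [ 0  0  8/5 ]
  [ 2  4    1 ]
R3 := R3 − 2·R1
  [ 1  2   6/5 ]
  [ 0  0   8/5 ]
  [ 0  0  -7/5 ]
R2 := 5/8·R2
  [ 1  2   6/5 ]
  [ 0  0     1 ]
  [ 0  0  -7/5 ]
R3 := R3 + 7/5·R2
  [ 1  2  6/5 ]
  [ 0  0    1 ]
  [ 0  0    0 ]
R1 := R1 − 6/5·R2
  [ 1  2  0 ]
  [ 0  0  1 ]
  [ 0  0  0 ]

[[1, 2, 0], [0, 0, 1], [0, 0, 0]]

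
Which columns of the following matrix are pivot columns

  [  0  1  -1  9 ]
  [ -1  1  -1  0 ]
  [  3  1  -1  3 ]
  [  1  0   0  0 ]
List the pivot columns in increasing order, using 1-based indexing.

R1 ↔ R2
  [ -1  1  -1  0 ]
  [  0  1  -1  9 ]
  [  3  1  -1  3 ]
  [  1  0   0  0 ]
R1 -> -1·R1
  [ 1  -1   1  0 ]
  [ 0   1  -1  9 ]
  [ 3   1  -1  3 ]
  [ 1   0   0  0 ]
R3 -> R3 − 3·R1
  [ 1  -1   1  0 ]
  [ 0   1  -1  9 ]
  [ 0   4  -4  3 ]
  [ 1   0   0  0 ]
R4 -> R4 − R1
  [ 1  -1   1  0 ]
  [ 0   1  -1  9 ]
  [ 0   4  -4  3 ]
  [ 0   1  -1  0 ]
R3 -> R3 − 4·R2
  [ 1  -1   1    0 ]
  [ 0   1  -1    9 ]
  [ 0   0   0  -33 ]
  [ 0   1  -1    0 ]
R4 -> R4 − R2
  [ 1  -1   1    0 ]
  [ 0   1  -1    9 ]
  [ 0   0   0  -33 ]
  [ 0   0   0   -9 ]
R3 -> -1/33·R3
  [ 1  -1   1   0 ]
  [ 0   1  -1   9 ]
  [ 0   0   0   1 ]
  [ 0   0   0  -9 ]
R4 -> R4 + 9·R3
  [ 1  -1   1  0 ]
  [ 0   1  -1  9 ]
  [ 0   0   0  1 ]
  [ 0   0   0  0 ]
R2 -> R2 − 9·R3
  [ 1  -1   1  0 ]
  [ 0   1  -1  0 ]
  [ 0   0   0  1 ]
  [ 0   0   0  0 ]
R1 -> R1 + R2
  [ 1  0   0  0 ]
  [ 0  1  -1  0 ]
  [ 0  0   0  1 ]
  [ 0  0   0  0 ]
Pivot columns are the columns containing a leading 1.

1, 2, 4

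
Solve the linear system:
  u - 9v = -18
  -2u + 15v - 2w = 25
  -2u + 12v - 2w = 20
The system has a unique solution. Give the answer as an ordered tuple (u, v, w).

(-3, 5/3, 3)

Form the augmented matrix and row-reduce:
  [  1  -9   0  |  -18 ]
  [ -2  15  -2  |   25 ]
  [ -2  12  -2  |   20 ]
R2 → R2 + 2·R1
  [  1  -9   0  |  -18 ]
  [  0  -3  -2  |  -11 ]
  [ -2  12  -2  |   20 ]
R3 → R3 + 2·R1
  [ 1  -9   0  |  -18 ]
  [ 0  -3  -2  |  -11 ]
  [ 0  -6  -2  |  -16 ]
R2 → -1/3·R2
  [ 1  -9    0  |   -18 ]
  [ 0   1  2/3  |  11/3 ]
  [ 0  -6   -2  |   -16 ]
R3 → R3 + 6·R2
  [ 1  -9    0  |   -18 ]
  [ 0   1  2/3  |  11/3 ]
  [ 0   0    2  |     6 ]
R3 → 1/2·R3
  [ 1  -9    0  |   -18 ]
  [ 0   1  2/3  |  11/3 ]
  [ 0   0    1  |     3 ]
R2 → R2 − 2/3·R3
  [ 1  -9  0  |  -18 ]
  [ 0   1  0  |  5/3 ]
  [ 0   0  1  |    3 ]
R1 → R1 + 9·R2
  [ 1  0  0  |   -3 ]
  [ 0  1  0  |  5/3 ]
  [ 0  0  1  |    3 ]
Reading off the last column: u = -3, v = 5/3, w = 3.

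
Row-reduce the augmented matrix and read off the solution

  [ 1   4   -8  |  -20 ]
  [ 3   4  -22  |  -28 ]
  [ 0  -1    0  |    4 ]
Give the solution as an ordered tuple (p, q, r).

R2 := R2 − 3·R1
  [ 1   4  -8  |  -20 ]
  [ 0  -8   2  |   32 ]
  [ 0  -1   0  |    4 ]
R2 := -1/8·R2
  [ 1   4    -8  |  -20 ]
  [ 0   1  -1/4  |   -4 ]
  [ 0  -1     0  |    4 ]
R3 := R3 + R2
  [ 1  4    -8  |  -20 ]
  [ 0  1  -1/4  |   -4 ]
  [ 0  0  -1/4  |    0 ]
R3 := -4·R3
  [ 1  4    -8  |  -20 ]
  [ 0  1  -1/4  |   -4 ]
  [ 0  0     1  |    0 ]
R2 := R2 + 1/4·R3
  [ 1  4  -8  |  -20 ]
  [ 0  1   0  |   -4 ]
  [ 0  0   1  |    0 ]
R1 := R1 + 8·R3
  [ 1  4  0  |  -20 ]
  [ 0  1  0  |   -4 ]
  [ 0  0  1  |    0 ]
R1 := R1 − 4·R2
  [ 1  0  0  |  -4 ]
  [ 0  1  0  |  -4 ]
  [ 0  0  1  |   0 ]
Reading off the last column: p = -4, q = -4, r = 0.

(-4, -4, 0)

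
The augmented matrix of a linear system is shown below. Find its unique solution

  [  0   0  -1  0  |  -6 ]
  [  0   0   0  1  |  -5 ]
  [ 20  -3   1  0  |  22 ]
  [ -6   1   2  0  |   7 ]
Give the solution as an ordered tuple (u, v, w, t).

Swap ρ1 and ρ3.
  [ 20  -3   1  0  |  22 ]
  [  0   0   0  1  |  -5 ]
  [  0   0  -1  0  |  -6 ]
  [ -6   1   2  0  |   7 ]
Multiply ρ1 by 1/20.
  [  1  -3/20  1/20  0  |  11/10 ]
  [  0      0     0  1  |     -5 ]
  [  0      0    -1  0  |     -6 ]
  [ -6      1     2  0  |      7 ]
Add 6 times ρ1 to ρ4.
  [ 1  -3/20   1/20  0  |  11/10 ]
  [ 0      0      0  1  |     -5 ]
  [ 0      0     -1  0  |     -6 ]
  [ 0   1/10  23/10  0  |   68/5 ]
Swap ρ2 and ρ4.
  [ 1  -3/20   1/20  0  |  11/10 ]
  [ 0   1/10  23/10  0  |   68/5 ]
  [ 0      0     -1  0  |     -6 ]
  [ 0      0      0  1  |     -5 ]
Multiply ρ2 by 10.
  [ 1  -3/20  1/20  0  |  11/10 ]
  [ 0      1    23  0  |    136 ]
  [ 0      0    -1  0  |     -6 ]
  [ 0      0     0  1  |     -5 ]
Multiply ρ3 by -1.
  [ 1  -3/20  1/20  0  |  11/10 ]
  [ 0      1    23  0  |    136 ]
  [ 0      0     1  0  |      6 ]
  [ 0      0     0  1  |     -5 ]
Subtract 23 times ρ3 from ρ2.
  [ 1  -3/20  1/20  0  |  11/10 ]
  [ 0      1     0  0  |     -2 ]
  [ 0      0     1  0  |      6 ]
  [ 0      0     0  1  |     -5 ]
Subtract 1/20 times ρ3 from ρ1.
  [ 1  -3/20  0  0  |  4/5 ]
  [ 0      1  0  0  |   -2 ]
  [ 0      0  1  0  |    6 ]
  [ 0      0  0  1  |   -5 ]
Add 3/20 times ρ2 to ρ1.
  [ 1  0  0  0  |  1/2 ]
  [ 0  1  0  0  |   -2 ]
  [ 0  0  1  0  |    6 ]
  [ 0  0  0  1  |   -5 ]
Reading off the last column: u = 1/2, v = -2, w = 6, t = -5.

(1/2, -2, 6, -5)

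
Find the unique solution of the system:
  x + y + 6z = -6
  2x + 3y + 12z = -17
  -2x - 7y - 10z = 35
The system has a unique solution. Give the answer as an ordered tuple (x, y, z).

Form the augmented matrix and row-reduce:
  [  1   1    6  |   -6 ]
  [  2   3   12  |  -17 ]
  [ -2  -7  -10  |   35 ]
r2 ← r2 − 2·r1
  [  1   1    6  |  -6 ]
  [  0   1    0  |  -5 ]
  [ -2  -7  -10  |  35 ]
r3 ← r3 + 2·r1
  [ 1   1  6  |  -6 ]
  [ 0   1  0  |  -5 ]
  [ 0  -5  2  |  23 ]
r3 ← r3 + 5·r2
  [ 1  1  6  |  -6 ]
  [ 0  1  0  |  -5 ]
  [ 0  0  2  |  -2 ]
r3 ← 1/2·r3
  [ 1  1  6  |  -6 ]
  [ 0  1  0  |  -5 ]
  [ 0  0  1  |  -1 ]
r1 ← r1 − 6·r3
  [ 1  1  0  |   0 ]
  [ 0  1  0  |  -5 ]
  [ 0  0  1  |  -1 ]
r1 ← r1 − r2
  [ 1  0  0  |   5 ]
  [ 0  1  0  |  -5 ]
  [ 0  0  1  |  -1 ]
Reading off the last column: x = 5, y = -5, z = -1.

(5, -5, -1)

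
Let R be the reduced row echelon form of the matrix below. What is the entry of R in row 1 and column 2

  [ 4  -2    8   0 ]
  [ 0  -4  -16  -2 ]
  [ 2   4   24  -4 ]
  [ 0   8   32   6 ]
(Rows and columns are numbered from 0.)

4

R1 -> 1/4·R1
  [ 1  -1/2    2   0 ]
  [ 0    -4  -16  -2 ]
  [ 2     4   24  -4 ]
  [ 0     8   32   6 ]
R3 -> R3 − 2·R1
  [ 1  -1/2    2   0 ]
  [ 0    -4  -16  -2 ]
  [ 0     5   20  -4 ]
  [ 0     8   32   6 ]
R2 -> -1/4·R2
  [ 1  -1/2   2    0 ]
  [ 0     1   4  1/2 ]
  [ 0     5  20   -4 ]
  [ 0     8  32    6 ]
R3 -> R3 − 5·R2
  [ 1  -1/2   2      0 ]
  [ 0     1   4    1/2 ]
  [ 0     0   0  -13/2 ]
  [ 0     8  32      6 ]
R4 -> R4 − 8·R2
  [ 1  -1/2  2      0 ]
  [ 0     1  4    1/2 ]
  [ 0     0  0  -13/2 ]
  [ 0     0  0      2 ]
R3 -> -2/13·R3
  [ 1  -1/2  2    0 ]
  [ 0     1  4  1/2 ]
  [ 0     0  0    1 ]
  [ 0     0  0    2 ]
R4 -> R4 − 2·R3
  [ 1  -1/2  2    0 ]
  [ 0     1  4  1/2 ]
  [ 0     0  0    1 ]
  [ 0     0  0    0 ]
R2 -> R2 − 1/2·R3
  [ 1  -1/2  2  0 ]
  [ 0     1  4  0 ]
  [ 0     0  0  1 ]
  [ 0     0  0  0 ]
R1 -> R1 + 1/2·R2
  [ 1  0  4  0 ]
  [ 0  1  4  0 ]
  [ 0  0  0  1 ]
  [ 0  0  0  0 ]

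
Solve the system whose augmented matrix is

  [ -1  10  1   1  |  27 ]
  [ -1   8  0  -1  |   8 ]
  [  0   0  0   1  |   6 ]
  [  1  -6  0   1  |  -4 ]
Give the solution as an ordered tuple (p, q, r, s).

(2, 2, 3, 6)

R1 ← -1·R1
  [  1  -10  -1  -1  |  -27 ]
  [ -1    8   0  -1  |    8 ]
  [  0    0   0   1  |    6 ]
  [  1   -6   0   1  |   -4 ]
R2 ← R2 + R1
  [ 1  -10  -1  -1  |  -27 ]
  [ 0   -2  -1  -2  |  -19 ]
  [ 0    0   0   1  |    6 ]
  [ 1   -6   0   1  |   -4 ]
R4 ← R4 − R1
  [ 1  -10  -1  -1  |  -27 ]
  [ 0   -2  -1  -2  |  -19 ]
  [ 0    0   0   1  |    6 ]
  [ 0    4   1   2  |   23 ]
R2 ← -1/2·R2
  [ 1  -10   -1  -1  |   -27 ]
  [ 0    1  1/2   1  |  19/2 ]
  [ 0    0    0   1  |     6 ]
  [ 0    4    1   2  |    23 ]
R4 ← R4 − 4·R2
  [ 1  -10   -1  -1  |   -27 ]
  [ 0    1  1/2   1  |  19/2 ]
  [ 0    0    0   1  |     6 ]
  [ 0    0   -1  -2  |   -15 ]
R3 <-> R4
  [ 1  -10   -1  -1  |   -27 ]
  [ 0    1  1/2   1  |  19/2 ]
  [ 0    0   -1  -2  |   -15 ]
  [ 0    0    0   1  |     6 ]
R3 ← -1·R3
  [ 1  -10   -1  -1  |   -27 ]
  [ 0    1  1/2   1  |  19/2 ]
  [ 0    0    1   2  |    15 ]
  [ 0    0    0   1  |     6 ]
R3 ← R3 − 2·R4
  [ 1  -10   -1  -1  |   -27 ]
  [ 0    1  1/2   1  |  19/2 ]
  [ 0    0    1   0  |     3 ]
  [ 0    0    0   1  |     6 ]
R2 ← R2 − R4
  [ 1  -10   -1  -1  |  -27 ]
  [ 0    1  1/2   0  |  7/2 ]
  [ 0    0    1   0  |    3 ]
  [ 0    0    0   1  |    6 ]
R1 ← R1 + R4
  [ 1  -10   -1  0  |  -21 ]
  [ 0    1  1/2  0  |  7/2 ]
  [ 0    0    1  0  |    3 ]
  [ 0    0    0  1  |    6 ]
R2 ← R2 − 1/2·R3
  [ 1  -10  -1  0  |  -21 ]
  [ 0    1   0  0  |    2 ]
  [ 0    0   1  0  |    3 ]
  [ 0    0   0  1  |    6 ]
R1 ← R1 + R3
  [ 1  -10  0  0  |  -18 ]
  [ 0    1  0  0  |    2 ]
  [ 0    0  1  0  |    3 ]
  [ 0    0  0  1  |    6 ]
R1 ← R1 + 10·R2
  [ 1  0  0  0  |  2 ]
  [ 0  1  0  0  |  2 ]
  [ 0  0  1  0  |  3 ]
  [ 0  0  0  1  |  6 ]
Reading off the last column: p = 2, q = 2, r = 3, s = 6.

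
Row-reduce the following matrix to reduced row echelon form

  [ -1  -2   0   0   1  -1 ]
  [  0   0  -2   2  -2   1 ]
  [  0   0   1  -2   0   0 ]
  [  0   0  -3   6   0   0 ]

[[1, 2, 0, 0, -1, 1], [0, 0, 1, 0, 2, -1], [0, 0, 0, 1, 1, -1/2], [0, 0, 0, 0, 0, 0]]

R1 -> -1·R1
  [ 1  2   0   0  -1  1 ]
  [ 0  0  -2   2  -2  1 ]
  [ 0  0   1  -2   0  0 ]
  [ 0  0  -3   6   0  0 ]
R2 -> -1/2·R2
  [ 1  2   0   0  -1     1 ]
  [ 0  0   1  -1   1  -1/2 ]
  [ 0  0   1  -2   0     0 ]
  [ 0  0  -3   6   0     0 ]
R3 -> R3 − R2
  [ 1  2   0   0  -1     1 ]
  [ 0  0   1  -1   1  -1/2 ]
  [ 0  0   0  -1  -1   1/2 ]
  [ 0  0  -3   6   0     0 ]
R4 -> R4 + 3·R2
  [ 1  2  0   0  -1     1 ]
  [ 0  0  1  -1   1  -1/2 ]
  [ 0  0  0  -1  -1   1/2 ]
  [ 0  0  0   3   3  -3/2 ]
R3 -> -1·R3
  [ 1  2  0   0  -1     1 ]
  [ 0  0  1  -1   1  -1/2 ]
  [ 0  0  0   1   1  -1/2 ]
  [ 0  0  0   3   3  -3/2 ]
R4 -> R4 − 3·R3
  [ 1  2  0   0  -1     1 ]
  [ 0  0  1  -1   1  -1/2 ]
  [ 0  0  0   1   1  -1/2 ]
  [ 0  0  0   0   0     0 ]
R2 -> R2 + R3
  [ 1  2  0  0  -1     1 ]
  [ 0  0  1  0   2    -1 ]
  [ 0  0  0  1   1  -1/2 ]
  [ 0  0  0  0   0     0 ]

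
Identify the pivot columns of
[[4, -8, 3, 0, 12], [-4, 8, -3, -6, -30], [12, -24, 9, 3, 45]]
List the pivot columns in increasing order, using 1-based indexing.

1, 4

R1 ← 1/4·R1
  [  1   -2  3/4   0    3 ]
  [ -4    8   -3  -6  -30 ]
  [ 12  -24    9   3   45 ]
R2 ← R2 + 4·R1
  [  1   -2  3/4   0    3 ]
  [  0    0    0  -6  -18 ]
  [ 12  -24    9   3   45 ]
R3 ← R3 − 12·R1
  [ 1  -2  3/4   0    3 ]
  [ 0   0    0  -6  -18 ]
  [ 0   0    0   3    9 ]
R2 ← -1/6·R2
  [ 1  -2  3/4  0  3 ]
  [ 0   0    0  1  3 ]
  [ 0   0    0  3  9 ]
R3 ← R3 − 3·R2
  [ 1  -2  3/4  0  3 ]
  [ 0   0    0  1  3 ]
  [ 0   0    0  0  0 ]
Pivot columns are the columns containing a leading 1.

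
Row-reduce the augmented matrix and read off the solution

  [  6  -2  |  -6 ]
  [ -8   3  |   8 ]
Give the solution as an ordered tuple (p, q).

(-1, 0)

R1 := 1/6·R1
  [  1  -1/3  |  -1 ]
  [ -8     3  |   8 ]
R2 := R2 + 8·R1
  [ 1  -1/3  |  -1 ]
  [ 0   1/3  |   0 ]
R2 := 3·R2
  [ 1  -1/3  |  -1 ]
  [ 0     1  |   0 ]
R1 := R1 + 1/3·R2
  [ 1  0  |  -1 ]
  [ 0  1  |   0 ]
Reading off the last column: p = -1, q = 0.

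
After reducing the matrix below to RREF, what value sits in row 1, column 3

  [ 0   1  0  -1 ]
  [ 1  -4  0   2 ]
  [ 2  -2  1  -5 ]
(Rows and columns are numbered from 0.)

Swap R1 and R2.
  [ 1  -4  0   2 ]
  [ 0   1  0  -1 ]
  [ 2  -2  1  -5 ]
Subtract 2 times R1 from R3.
  [ 1  -4  0   2 ]
  [ 0   1  0  -1 ]
  [ 0   6  1  -9 ]
Subtract 6 times R2 from R3.
  [ 1  -4  0   2 ]
  [ 0   1  0  -1 ]
  [ 0   0  1  -3 ]
Add 4 times R2 to R1.
  [ 1  0  0  -2 ]
  [ 0  1  0  -1 ]
  [ 0  0  1  -3 ]

-1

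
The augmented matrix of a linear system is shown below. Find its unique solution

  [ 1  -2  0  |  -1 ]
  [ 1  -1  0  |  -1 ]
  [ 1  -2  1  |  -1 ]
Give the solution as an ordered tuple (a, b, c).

Subtract R1 from R2.
  [ 1  -2  0  |  -1 ]
  [ 0   1  0  |   0 ]
  [ 1  -2  1  |  -1 ]
Subtract R1 from R3.
  [ 1  -2  0  |  -1 ]
  [ 0   1  0  |   0 ]
  [ 0   0  1  |   0 ]
Add 2 times R2 to R1.
  [ 1  0  0  |  -1 ]
  [ 0  1  0  |   0 ]
  [ 0  0  1  |   0 ]
Reading off the last column: a = -1, b = 0, c = 0.

(-1, 0, 0)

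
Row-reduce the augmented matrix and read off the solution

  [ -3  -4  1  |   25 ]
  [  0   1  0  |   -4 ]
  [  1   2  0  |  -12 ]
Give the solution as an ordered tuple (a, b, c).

(-4, -4, -3)

Multiply R1 by -1/3.
  [ 1  4/3  -1/3  |  -25/3 ]
  [ 0    1     0  |     -4 ]
  [ 1    2     0  |    -12 ]
Subtract R1 from R3.
  [ 1  4/3  -1/3  |  -25/3 ]
  [ 0    1     0  |     -4 ]
  [ 0  2/3   1/3  |  -11/3 ]
Subtract 2/3 times R2 from R3.
  [ 1  4/3  -1/3  |  -25/3 ]
  [ 0    1     0  |     -4 ]
  [ 0    0   1/3  |     -1 ]
Multiply R3 by 3.
  [ 1  4/3  -1/3  |  -25/3 ]
  [ 0    1     0  |     -4 ]
  [ 0    0     1  |     -3 ]
Add 1/3 times R3 to R1.
  [ 1  4/3  0  |  -28/3 ]
  [ 0    1  0  |     -4 ]
  [ 0    0  1  |     -3 ]
Subtract 4/3 times R2 from R1.
  [ 1  0  0  |  -4 ]
  [ 0  1  0  |  -4 ]
  [ 0  0  1  |  -3 ]
Reading off the last column: a = -4, b = -4, c = -3.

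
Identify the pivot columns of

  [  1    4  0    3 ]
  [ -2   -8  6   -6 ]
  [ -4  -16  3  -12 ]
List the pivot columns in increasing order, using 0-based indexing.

0, 2

Add 2 times R1 to R2.
  [  1    4  0    3 ]
  [  0    0  6    0 ]
  [ -4  -16  3  -12 ]
Add 4 times R1 to R3.
  [ 1  4  0  3 ]
  [ 0  0  6  0 ]
  [ 0  0  3  0 ]
Multiply R2 by 1/6.
  [ 1  4  0  3 ]
  [ 0  0  1  0 ]
  [ 0  0  3  0 ]
Subtract 3 times R2 from R3.
  [ 1  4  0  3 ]
  [ 0  0  1  0 ]
  [ 0  0  0  0 ]
Pivot columns are the columns containing a leading 1.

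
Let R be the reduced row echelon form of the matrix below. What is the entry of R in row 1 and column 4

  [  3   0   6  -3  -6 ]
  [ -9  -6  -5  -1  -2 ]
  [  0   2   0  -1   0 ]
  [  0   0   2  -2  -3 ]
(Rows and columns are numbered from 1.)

1

R1 -> 1/3·R1
  [  1   0   2  -1  -2 ]
  [ -9  -6  -5  -1  -2 ]
  [  0   2   0  -1   0 ]
  [  0   0   2  -2  -3 ]
R2 -> R2 + 9·R1
  [ 1   0   2   -1   -2 ]
  [ 0  -6  13  -10  -20 ]
  [ 0   2   0   -1    0 ]
  [ 0   0   2   -2   -3 ]
R2 -> -1/6·R2
  [ 1  0      2   -1    -2 ]
  [ 0  1  -13/6  5/3  10/3 ]
  [ 0  2      0   -1     0 ]
  [ 0  0      2   -2    -3 ]
R3 -> R3 − 2·R2
  [ 1  0      2     -1     -2 ]
  [ 0  1  -13/6    5/3   10/3 ]
  [ 0  0   13/3  -13/3  -20/3 ]
  [ 0  0      2     -2     -3 ]
R3 -> 3/13·R3
  [ 1  0      2   -1      -2 ]
  [ 0  1  -13/6  5/3    10/3 ]
  [ 0  0      1   -1  -20/13 ]
  [ 0  0      2   -2      -3 ]
R4 -> R4 − 2·R3
  [ 1  0      2   -1      -2 ]
  [ 0  1  -13/6  5/3    10/3 ]
  [ 0  0      1   -1  -20/13 ]
  [ 0  0      0    0    1/13 ]
R4 -> 13·R4
  [ 1  0      2   -1      -2 ]
  [ 0  1  -13/6  5/3    10/3 ]
  [ 0  0      1   -1  -20/13 ]
  [ 0  0      0    0       1 ]
R3 -> R3 + 20/13·R4
  [ 1  0      2   -1    -2 ]
  [ 0  1  -13/6  5/3  10/3 ]
  [ 0  0      1   -1     0 ]
  [ 0  0      0    0     1 ]
R2 -> R2 − 10/3·R4
  [ 1  0      2   -1  -2 ]
  [ 0  1  -13/6  5/3   0 ]
  [ 0  0      1   -1   0 ]
  [ 0  0      0    0   1 ]
R1 -> R1 + 2·R4
  [ 1  0      2   -1  0 ]
  [ 0  1  -13/6  5/3  0 ]
  [ 0  0      1   -1  0 ]
  [ 0  0      0    0  1 ]
R2 -> R2 + 13/6·R3
  [ 1  0  2    -1  0 ]
  [ 0  1  0  -1/2  0 ]
  [ 0  0  1    -1  0 ]
  [ 0  0  0     0  1 ]
R1 -> R1 − 2·R3
  [ 1  0  0     1  0 ]
  [ 0  1  0  -1/2  0 ]
  [ 0  0  1    -1  0 ]
  [ 0  0  0     0  1 ]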